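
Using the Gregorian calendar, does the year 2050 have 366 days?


Gregorian leap year rule: divisible by 4, but not by 100, unless also by 400.
2050 is not divisible by 4 -> not a leap year

No


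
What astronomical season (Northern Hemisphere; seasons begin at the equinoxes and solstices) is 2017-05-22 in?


Date: May 22
Astronomical Spring (approx.; exact equinox/solstice day varies by year): March 20 to June 20
May 22 falls within the Spring window

Spring


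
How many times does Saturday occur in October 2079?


October 2079 has 31 days
Anchor: Jan 1, 2079. With p = 2079 - 1 = 2078: (p + p//4 - p//100 + p//400) mod 7 = (2078 + 519 - 20 + 5) mod 7 = 2582 mod 7 = 6 -> Sunday (Mon=0 ... Sun=6)
Days before October (Jan-Sep): 273; October 1 index = (6 + 273) mod 7 = 6 -> Sunday
First Saturday is October 7
Saturdays: 7, 14, 21, 28

4 Saturdays


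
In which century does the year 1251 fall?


Century = (year - 1) // 100 + 1
= (1251 - 1) // 100 + 1
= 1250 // 100 + 1
= 12 + 1

13th century


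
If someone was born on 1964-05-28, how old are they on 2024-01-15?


Birth: 1964-05-28
Reference: 2024-01-15
Year difference: 2024 - 1964 = 60
Birthday not yet reached in 2024, subtract 1

59 years old


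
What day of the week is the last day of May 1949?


May 1949 has 31 days
Anchor: Jan 1, 1949. With p = 1949 - 1 = 1948: (p + p//4 - p//100 + p//400) mod 7 = (1948 + 487 - 19 + 4) mod 7 = 2420 mod 7 = 5 -> Saturday (Mon=0 ... Sun=6)
Days before May (Jan-Apr): 120; May 1 index = (5 + 120) mod 7 = 6 -> Sunday
Last day offset: 31 - 1 = 30 days
Weekday index = (6 + 30) mod 7 = 1

Tuesday, May 31


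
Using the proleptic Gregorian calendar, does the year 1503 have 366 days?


Gregorian leap year rule: divisible by 4, but not by 100, unless also by 400.
1503 is not divisible by 4 -> not a leap year

No


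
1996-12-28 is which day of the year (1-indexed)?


Date: December 28, 1996
Days in months 1 through 11: 335
Plus 28 days in December

Day of year: 363


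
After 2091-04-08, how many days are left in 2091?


Day of year: 98 of 365
Remaining = 365 - 98

267 days


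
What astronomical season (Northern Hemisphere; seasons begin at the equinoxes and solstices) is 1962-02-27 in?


Date: February 27
Astronomical Winter (approx.; exact equinox/solstice day varies by year): December 21 to March 19
February 27 falls within the Winter window

Winter


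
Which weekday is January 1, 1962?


Target: January 1, 1962
Anchor: Jan 1, 1962. With p = 1962 - 1 = 1961: (p + p//4 - p//100 + p//400) mod 7 = (1961 + 490 - 19 + 4) mod 7 = 2436 mod 7 = 0 -> Monday (Mon=0 ... Sun=6)
Offset from anchor: 0 days
Weekday index = (0 + 0) mod 7 = 0

Monday


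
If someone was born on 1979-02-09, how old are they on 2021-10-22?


Birth: 1979-02-09
Reference: 2021-10-22
Year difference: 2021 - 1979 = 42

42 years old


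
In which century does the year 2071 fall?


Century = (year - 1) // 100 + 1
= (2071 - 1) // 100 + 1
= 2070 // 100 + 1
= 20 + 1

21st century


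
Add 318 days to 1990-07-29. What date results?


Start: 1990-07-29, add 318 days
July 1990 has 31 days: 31 - 29 = 2 days to July 31 -> 316 left
August 1990 has 31 days -> 285 left
September 1990 has 30 days -> 255 left
October 1990 has 31 days -> 224 left
November 1990 has 30 days -> 194 left
December 1990 has 31 days -> 163 left
January 1991 has 31 days -> 132 left
February 1991 has 28 days -> 104 left
March 1991 has 31 days -> 73 left
April 1991 has 30 days -> 43 left
May 1991 has 31 days -> 12 left
June 1991: 12 <= 30 -> lands on June 12

Result: 1991-06-12


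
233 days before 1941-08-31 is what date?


Start: 1941-08-31, subtract 233 days
Back 31 days from August 31 reaches July 31, 1941 -> 202 left
July 1941 has 31 days -> back to June 30, 1941 -> 171 left
June 1941 has 30 days -> back to May 31, 1941 -> 141 left
May 1941 has 31 days -> back to April 30, 1941 -> 110 left
April 1941 has 30 days -> back to March 31, 1941 -> 80 left
March 1941 has 31 days -> back to February 28, 1941 -> 49 left
February 1941 has 28 days -> back to January 31, 1941 -> 21 left
January 1941: 31 - 21 = 10 -> lands on January 10

Result: 1941-01-10


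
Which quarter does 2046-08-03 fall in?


Month: August (month 8)
Q1: Jan-Mar, Q2: Apr-Jun, Q3: Jul-Sep, Q4: Oct-Dec

Q3


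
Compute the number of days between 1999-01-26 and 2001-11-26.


From 1999-01-26 to 2001-11-26
1999-01-26: day of year = 26
2001-11-26: days before November = 31 + 28 + 31 + 30 + 31 + 30 + 31 + 31 + 30 + 31 = 304 (2001 is not a leap year); day of year = 304 + 26 = 330
Rest of 1999: 365 - 26 = 339
Full years 2000 (366): 366
Total = 339 + 366 + 330 = 1035

1035 days


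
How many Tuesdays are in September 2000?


September 2000 has 30 days
Anchor: Jan 1, 2000. With p = 2000 - 1 = 1999: (p + p//4 - p//100 + p//400) mod 7 = (1999 + 499 - 19 + 4) mod 7 = 2483 mod 7 = 5 -> Saturday (Mon=0 ... Sun=6)
Days before September (Jan-Aug): 244; September 1 index = (5 + 244) mod 7 = 4 -> Friday
First Tuesday is September 5
Tuesdays: 5, 12, 19, 26

4 Tuesdays


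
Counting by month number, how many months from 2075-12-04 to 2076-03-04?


From December 2075 to March 2076
1 year * 12 = 12 months, minus 9 months = 3

3 months


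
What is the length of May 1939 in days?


May 1939

31 days


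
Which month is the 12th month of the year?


Month 12 of 12

December


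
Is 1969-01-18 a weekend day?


Anchor: Jan 1, 1969. With p = 1969 - 1 = 1968: (p + p//4 - p//100 + p//400) mod 7 = (1968 + 492 - 19 + 4) mod 7 = 2445 mod 7 = 2 -> Wednesday (Mon=0 ... Sun=6)
Day of year: 18; offset = 17
Weekday index = (2 + 17) mod 7 = 5 -> Saturday
Weekend days: Saturday, Sunday

Yes


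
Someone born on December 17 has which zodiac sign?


Date: December 17
Conventional tropical zodiac dates: Sagittarius from November 22 onward; Capricorn starts December 22
December 17 falls within the Sagittarius range

Sagittarius


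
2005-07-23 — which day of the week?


Date: July 23, 2005
Anchor: Jan 1, 2005. With p = 2005 - 1 = 2004: (p + p//4 - p//100 + p//400) mod 7 = (2004 + 501 - 20 + 5) mod 7 = 2490 mod 7 = 5 -> Saturday (Mon=0 ... Sun=6)
Days before July (Jan-Jun): 181; offset = 181 + 23 - 1 = 203
Weekday index = (5 + 203) mod 7 = 5

Day of the week: Saturday


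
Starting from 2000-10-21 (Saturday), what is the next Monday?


Current: Saturday
Target: Monday
Days ahead: 2

Next Monday: 2000-10-23


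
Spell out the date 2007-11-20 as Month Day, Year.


ISO 2007-11-20 parses as year=2007, month=11, day=20
Month 11 -> November

November 20, 2007


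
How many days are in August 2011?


August 2011

31 days


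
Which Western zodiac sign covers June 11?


Date: June 11
Conventional tropical zodiac dates: Gemini from May 21 onward; Cancer starts June 21
June 11 falls within the Gemini range

Gemini


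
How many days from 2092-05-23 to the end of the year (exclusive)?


Day of year: 144 of 366
Remaining = 366 - 144

222 days


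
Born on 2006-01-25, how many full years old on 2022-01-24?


Birth: 2006-01-25
Reference: 2022-01-24
Year difference: 2022 - 2006 = 16
Birthday not yet reached in 2022, subtract 1

15 years old


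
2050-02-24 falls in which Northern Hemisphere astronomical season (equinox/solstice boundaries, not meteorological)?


Date: February 24
Astronomical Winter (approx.; exact equinox/solstice day varies by year): December 21 to March 19
February 24 falls within the Winter window

Winter


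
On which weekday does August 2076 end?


August 2076 has 31 days
Anchor: Jan 1, 2076. With p = 2076 - 1 = 2075: (p + p//4 - p//100 + p//400) mod 7 = (2075 + 518 - 20 + 5) mod 7 = 2578 mod 7 = 2 -> Wednesday (Mon=0 ... Sun=6)
Days before August (Jan-Jul): 213; August 1 index = (2 + 213) mod 7 = 5 -> Saturday
Last day offset: 31 - 1 = 30 days
Weekday index = (5 + 30) mod 7 = 0

Monday, August 31


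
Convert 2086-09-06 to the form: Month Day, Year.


ISO 2086-09-06 parses as year=2086, month=09, day=06
Month 9 -> September

September 6, 2086


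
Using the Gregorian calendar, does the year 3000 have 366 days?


Gregorian leap year rule: divisible by 4, but not by 100, unless also by 400.
3000 is divisible by 100 but not 400 -> not a leap year

No


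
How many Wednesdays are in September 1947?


September 1947 has 30 days
Anchor: Jan 1, 1947. With p = 1947 - 1 = 1946: (p + p//4 - p//100 + p//400) mod 7 = (1946 + 486 - 19 + 4) mod 7 = 2417 mod 7 = 2 -> Wednesday (Mon=0 ... Sun=6)
Days before September (Jan-Aug): 243; September 1 index = (2 + 243) mod 7 = 0 -> Monday
First Wednesday is September 3
Wednesdays: 3, 10, 17, 24

4 Wednesdays


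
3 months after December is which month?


December is month 12
12 + 3 = 15; wrap: 15 - 12 = 3

March


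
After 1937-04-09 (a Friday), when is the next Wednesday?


Current: Friday
Target: Wednesday
Days ahead: 5

Next Wednesday: 1937-04-14


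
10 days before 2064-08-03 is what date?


Start: 2064-08-03, subtract 10 days
Back 3 days from August 3 reaches July 31, 2064 -> 7 left
July 2064: 31 - 7 = 24 -> lands on July 24

Result: 2064-07-24


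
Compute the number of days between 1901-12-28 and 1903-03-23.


From 1901-12-28 to 1903-03-23
1901-12-28: days before December = 31 + 28 + 31 + 30 + 31 + 30 + 31 + 31 + 30 + 31 + 30 = 334 (1901 is not a leap year); day of year = 334 + 28 = 362
1903-03-23: days before March = 31 + 28 = 59 (1903 is not a leap year); day of year = 59 + 23 = 82
Rest of 1901: 365 - 362 = 3
Full years 1902 (365): 365
Total = 3 + 365 + 82 = 450

450 days


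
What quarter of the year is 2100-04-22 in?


Month: April (month 4)
Q1: Jan-Mar, Q2: Apr-Jun, Q3: Jul-Sep, Q4: Oct-Dec

Q2


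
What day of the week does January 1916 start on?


Target: January 1, 1916
Anchor: Jan 1, 1916. With p = 1916 - 1 = 1915: (p + p//4 - p//100 + p//400) mod 7 = (1915 + 478 - 19 + 4) mod 7 = 2378 mod 7 = 5 -> Saturday (Mon=0 ... Sun=6)
Offset from anchor: 0 days
Weekday index = (5 + 0) mod 7 = 5

Saturday


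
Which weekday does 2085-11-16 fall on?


Date: November 16, 2085
Anchor: Jan 1, 2085. With p = 2085 - 1 = 2084: (p + p//4 - p//100 + p//400) mod 7 = (2084 + 521 - 20 + 5) mod 7 = 2590 mod 7 = 0 -> Monday (Mon=0 ... Sun=6)
Days before November (Jan-Oct): 304; offset = 304 + 16 - 1 = 319
Weekday index = (0 + 319) mod 7 = 4

Day of the week: Friday


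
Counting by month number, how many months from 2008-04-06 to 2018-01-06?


From April 2008 to January 2018
10 years * 12 = 120 months, minus 3 months = 117

117 months


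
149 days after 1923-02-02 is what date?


Start: 1923-02-02, add 149 days
February 1923 has 28 days: 28 - 2 = 26 days to February 28 -> 123 left
March 1923 has 31 days -> 92 left
April 1923 has 30 days -> 62 left
May 1923 has 31 days -> 31 left
June 1923 has 30 days -> 1 left
July 1923: 1 <= 31 -> lands on July 1

Result: 1923-07-01


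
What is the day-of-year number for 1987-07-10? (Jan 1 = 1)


Date: July 10, 1987
Days in months 1 through 6: 181
Plus 10 days in July

Day of year: 191


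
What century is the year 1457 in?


Century = (year - 1) // 100 + 1
= (1457 - 1) // 100 + 1
= 1456 // 100 + 1
= 14 + 1

15th century


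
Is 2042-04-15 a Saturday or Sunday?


Anchor: Jan 1, 2042. With p = 2042 - 1 = 2041: (p + p//4 - p//100 + p//400) mod 7 = (2041 + 510 - 20 + 5) mod 7 = 2536 mod 7 = 2 -> Wednesday (Mon=0 ... Sun=6)
Day of year: 105; offset = 104
Weekday index = (2 + 104) mod 7 = 1 -> Tuesday
Weekend days: Saturday, Sunday

No


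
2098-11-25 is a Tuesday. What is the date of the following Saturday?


Current: Tuesday
Target: Saturday
Days ahead: 4

Next Saturday: 2098-11-29


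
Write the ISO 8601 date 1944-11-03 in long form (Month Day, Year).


ISO 1944-11-03 parses as year=1944, month=11, day=03
Month 11 -> November

November 3, 1944


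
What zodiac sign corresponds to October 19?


Date: October 19
Conventional tropical zodiac dates: Libra from September 23 onward; Scorpio starts October 23
October 19 falls within the Libra range

Libra


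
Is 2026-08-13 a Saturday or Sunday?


Anchor: Jan 1, 2026. With p = 2026 - 1 = 2025: (p + p//4 - p//100 + p//400) mod 7 = (2025 + 506 - 20 + 5) mod 7 = 2516 mod 7 = 3 -> Thursday (Mon=0 ... Sun=6)
Day of year: 225; offset = 224
Weekday index = (3 + 224) mod 7 = 3 -> Thursday
Weekend days: Saturday, Sunday

No


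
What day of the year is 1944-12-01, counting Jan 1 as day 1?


Date: December 1, 1944
Days in months 1 through 11: 335
Plus 1 days in December

Day of year: 336


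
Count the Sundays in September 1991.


September 1991 has 30 days
Anchor: Jan 1, 1991. With p = 1991 - 1 = 1990: (p + p//4 - p//100 + p//400) mod 7 = (1990 + 497 - 19 + 4) mod 7 = 2472 mod 7 = 1 -> Tuesday (Mon=0 ... Sun=6)
Days before September (Jan-Aug): 243; September 1 index = (1 + 243) mod 7 = 6 -> Sunday
First Sunday is September 1
Sundays: 1, 8, 15, 22, 29

5 Sundays


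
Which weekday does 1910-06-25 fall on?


Date: June 25, 1910
Anchor: Jan 1, 1910. With p = 1910 - 1 = 1909: (p + p//4 - p//100 + p//400) mod 7 = (1909 + 477 - 19 + 4) mod 7 = 2371 mod 7 = 5 -> Saturday (Mon=0 ... Sun=6)
Days before June (Jan-May): 151; offset = 151 + 25 - 1 = 175
Weekday index = (5 + 175) mod 7 = 5

Day of the week: Saturday


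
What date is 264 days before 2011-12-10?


Start: 2011-12-10, subtract 264 days
Back 10 days from December 10 reaches November 30, 2011 -> 254 left
November 2011 has 30 days -> back to October 31, 2011 -> 224 left
October 2011 has 31 days -> back to September 30, 2011 -> 193 left
September 2011 has 30 days -> back to August 31, 2011 -> 163 left
August 2011 has 31 days -> back to July 31, 2011 -> 132 left
July 2011 has 31 days -> back to June 30, 2011 -> 101 left
June 2011 has 30 days -> back to May 31, 2011 -> 71 left
May 2011 has 31 days -> back to April 30, 2011 -> 40 left
April 2011 has 30 days -> back to March 31, 2011 -> 10 left
March 2011: 31 - 10 = 21 -> lands on March 21

Result: 2011-03-21


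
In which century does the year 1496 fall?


Century = (year - 1) // 100 + 1
= (1496 - 1) // 100 + 1
= 1495 // 100 + 1
= 14 + 1

15th century


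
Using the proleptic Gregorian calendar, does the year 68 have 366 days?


Gregorian leap year rule: divisible by 4, but not by 100, unless also by 400.
68 is divisible by 4 but not 100 -> leap year

Yes


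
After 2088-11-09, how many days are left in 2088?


Day of year: 314 of 366
Remaining = 366 - 314

52 days


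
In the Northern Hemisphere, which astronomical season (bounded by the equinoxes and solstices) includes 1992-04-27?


Date: April 27
Astronomical Spring (approx.; exact equinox/solstice day varies by year): March 20 to June 20
April 27 falls within the Spring window

Spring


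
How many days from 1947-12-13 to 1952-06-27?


From 1947-12-13 to 1952-06-27
1947-12-13: days before December = 31 + 28 + 31 + 30 + 31 + 30 + 31 + 31 + 30 + 31 + 30 = 334 (1947 is not a leap year); day of year = 334 + 13 = 347
1952-06-27: days before June = 31 + 29 + 31 + 30 + 31 = 152 (1952 is a leap year); day of year = 152 + 27 = 179
Rest of 1947: 365 - 347 = 18
Full years 1948 (366), 1949 (365), 1950 (365), 1951 (365): 1461
Total = 18 + 1461 + 179 = 1658

1658 days


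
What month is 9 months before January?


January is month 1
1 - 9 = -8; wrap: -8 + 12 = 4

April


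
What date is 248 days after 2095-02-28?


Start: 2095-02-28, add 248 days
February 28 is the last day of February 2095 -> 248 left
March 2095 has 31 days -> 217 left
April 2095 has 30 days -> 187 left
May 2095 has 31 days -> 156 left
June 2095 has 30 days -> 126 left
July 2095 has 31 days -> 95 left
August 2095 has 31 days -> 64 left
September 2095 has 30 days -> 34 left
October 2095 has 31 days -> 3 left
November 2095: 3 <= 30 -> lands on November 3

Result: 2095-11-03


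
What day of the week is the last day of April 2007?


April 2007 has 30 days
Anchor: Jan 1, 2007. With p = 2007 - 1 = 2006: (p + p//4 - p//100 + p//400) mod 7 = (2006 + 501 - 20 + 5) mod 7 = 2492 mod 7 = 0 -> Monday (Mon=0 ... Sun=6)
Days before April (Jan-Mar): 90; April 1 index = (0 + 90) mod 7 = 6 -> Sunday
Last day offset: 30 - 1 = 29 days
Weekday index = (6 + 29) mod 7 = 0

Monday, April 30


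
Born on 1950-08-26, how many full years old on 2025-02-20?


Birth: 1950-08-26
Reference: 2025-02-20
Year difference: 2025 - 1950 = 75
Birthday not yet reached in 2025, subtract 1

74 years old


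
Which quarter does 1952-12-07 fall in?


Month: December (month 12)
Q1: Jan-Mar, Q2: Apr-Jun, Q3: Jul-Sep, Q4: Oct-Dec

Q4


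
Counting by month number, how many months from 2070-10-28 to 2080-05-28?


From October 2070 to May 2080
10 years * 12 = 120 months, minus 5 months = 115

115 months


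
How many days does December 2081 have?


December 2081

31 days


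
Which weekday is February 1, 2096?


Target: February 1, 2096
Anchor: Jan 1, 2096. With p = 2096 - 1 = 2095: (p + p//4 - p//100 + p//400) mod 7 = (2095 + 523 - 20 + 5) mod 7 = 2603 mod 7 = 6 -> Sunday (Mon=0 ... Sun=6)
Days before February (Jan): 31 days
Weekday index = (6 + 31) mod 7 = 2

Wednesday


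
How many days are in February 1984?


February 1984 (leap year: yes)

29 days


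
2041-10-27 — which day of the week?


Date: October 27, 2041
Anchor: Jan 1, 2041. With p = 2041 - 1 = 2040: (p + p//4 - p//100 + p//400) mod 7 = (2040 + 510 - 20 + 5) mod 7 = 2535 mod 7 = 1 -> Tuesday (Mon=0 ... Sun=6)
Days before October (Jan-Sep): 273; offset = 273 + 27 - 1 = 299
Weekday index = (1 + 299) mod 7 = 6

Day of the week: Sunday


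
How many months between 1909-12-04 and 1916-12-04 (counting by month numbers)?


From December 1909 to December 1916
7 years * 12 = 84 months = 84

84 months


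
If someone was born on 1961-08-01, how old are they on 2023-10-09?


Birth: 1961-08-01
Reference: 2023-10-09
Year difference: 2023 - 1961 = 62

62 years old


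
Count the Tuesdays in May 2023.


May 2023 has 31 days
Anchor: Jan 1, 2023. With p = 2023 - 1 = 2022: (p + p//4 - p//100 + p//400) mod 7 = (2022 + 505 - 20 + 5) mod 7 = 2512 mod 7 = 6 -> Sunday (Mon=0 ... Sun=6)
Days before May (Jan-Apr): 120; May 1 index = (6 + 120) mod 7 = 0 -> Monday
First Tuesday is May 2
Tuesdays: 2, 9, 16, 23, 30

5 Tuesdays


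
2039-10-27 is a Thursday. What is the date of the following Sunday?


Current: Thursday
Target: Sunday
Days ahead: 3

Next Sunday: 2039-10-30


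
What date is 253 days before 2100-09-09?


Start: 2100-09-09, subtract 253 days
Back 9 days from September 9 reaches August 31, 2100 -> 244 left
August 2100 has 31 days -> back to July 31, 2100 -> 213 left
July 2100 has 31 days -> back to June 30, 2100 -> 182 left
June 2100 has 30 days -> back to May 31, 2100 -> 152 left
May 2100 has 31 days -> back to April 30, 2100 -> 121 left
April 2100 has 30 days -> back to March 31, 2100 -> 91 left
March 2100 has 31 days -> back to February 28, 2100 -> 60 left
February 2100 has 28 days -> back to January 31, 2100 -> 32 left
January 2100 has 31 days -> back to December 31, 2099 -> 1 left
December 2099: 31 - 1 = 30 -> lands on December 30

Result: 2099-12-30


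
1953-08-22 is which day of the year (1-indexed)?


Date: August 22, 1953
Days in months 1 through 7: 212
Plus 22 days in August

Day of year: 234


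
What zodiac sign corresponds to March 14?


Date: March 14
Conventional tropical zodiac dates: Pisces from February 19 onward; Aries starts March 21
March 14 falls within the Pisces range

Pisces


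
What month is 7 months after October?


October is month 10
10 + 7 = 17; wrap: 17 - 12 = 5

May


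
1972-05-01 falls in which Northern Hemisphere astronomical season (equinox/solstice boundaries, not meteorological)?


Date: May 1
Astronomical Spring (approx.; exact equinox/solstice day varies by year): March 20 to June 20
May 1 falls within the Spring window

Spring


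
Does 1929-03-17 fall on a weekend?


Anchor: Jan 1, 1929. With p = 1929 - 1 = 1928: (p + p//4 - p//100 + p//400) mod 7 = (1928 + 482 - 19 + 4) mod 7 = 2395 mod 7 = 1 -> Tuesday (Mon=0 ... Sun=6)
Day of year: 76; offset = 75
Weekday index = (1 + 75) mod 7 = 6 -> Sunday
Weekend days: Saturday, Sunday

Yes


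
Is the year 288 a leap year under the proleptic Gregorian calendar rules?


Gregorian leap year rule: divisible by 4, but not by 100, unless also by 400.
288 is divisible by 4 but not 100 -> leap year

Yes


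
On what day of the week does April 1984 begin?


Target: April 1, 1984
Anchor: Jan 1, 1984. With p = 1984 - 1 = 1983: (p + p//4 - p//100 + p//400) mod 7 = (1983 + 495 - 19 + 4) mod 7 = 2463 mod 7 = 6 -> Sunday (Mon=0 ... Sun=6)
Days before April (Jan-Mar): 91 days
Weekday index = (6 + 91) mod 7 = 6

Sunday


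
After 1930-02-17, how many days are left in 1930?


Day of year: 48 of 365
Remaining = 365 - 48

317 days


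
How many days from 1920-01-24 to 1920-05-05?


From 1920-01-24 to 1920-05-05
1920-01-24: day of year = 24
1920-05-05: days before May = 31 + 29 + 31 + 30 = 121 (1920 is a leap year); day of year = 121 + 5 = 126
Same year: 126 - 24 = 102

102 days


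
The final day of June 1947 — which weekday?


June 1947 has 30 days
Anchor: Jan 1, 1947. With p = 1947 - 1 = 1946: (p + p//4 - p//100 + p//400) mod 7 = (1946 + 486 - 19 + 4) mod 7 = 2417 mod 7 = 2 -> Wednesday (Mon=0 ... Sun=6)
Days before June (Jan-May): 151; June 1 index = (2 + 151) mod 7 = 6 -> Sunday
Last day offset: 30 - 1 = 29 days
Weekday index = (6 + 29) mod 7 = 0

Monday, June 30


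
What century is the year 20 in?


Century = (year - 1) // 100 + 1
= (20 - 1) // 100 + 1
= 19 // 100 + 1
= 0 + 1

1st century


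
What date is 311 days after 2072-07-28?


Start: 2072-07-28, add 311 days
July 2072 has 31 days: 31 - 28 = 3 days to July 31 -> 308 left
August 2072 has 31 days -> 277 left
September 2072 has 30 days -> 247 left
October 2072 has 31 days -> 216 left
November 2072 has 30 days -> 186 left
December 2072 has 31 days -> 155 left
January 2073 has 31 days -> 124 left
February 2073 has 28 days -> 96 left
March 2073 has 31 days -> 65 left
April 2073 has 30 days -> 35 left
May 2073 has 31 days -> 4 left
June 2073: 4 <= 30 -> lands on June 4

Result: 2073-06-04


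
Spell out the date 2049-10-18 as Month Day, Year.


ISO 2049-10-18 parses as year=2049, month=10, day=18
Month 10 -> October

October 18, 2049


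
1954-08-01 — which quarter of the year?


Month: August (month 8)
Q1: Jan-Mar, Q2: Apr-Jun, Q3: Jul-Sep, Q4: Oct-Dec

Q3


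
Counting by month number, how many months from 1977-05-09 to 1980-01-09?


From May 1977 to January 1980
3 years * 12 = 36 months, minus 4 months = 32

32 months


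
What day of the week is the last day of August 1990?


August 1990 has 31 days
Anchor: Jan 1, 1990. With p = 1990 - 1 = 1989: (p + p//4 - p//100 + p//400) mod 7 = (1989 + 497 - 19 + 4) mod 7 = 2471 mod 7 = 0 -> Monday (Mon=0 ... Sun=6)
Days before August (Jan-Jul): 212; August 1 index = (0 + 212) mod 7 = 2 -> Wednesday
Last day offset: 31 - 1 = 30 days
Weekday index = (2 + 30) mod 7 = 4

Friday, August 31


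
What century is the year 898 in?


Century = (year - 1) // 100 + 1
= (898 - 1) // 100 + 1
= 897 // 100 + 1
= 8 + 1

9th century


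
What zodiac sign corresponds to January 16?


Date: January 16
Conventional tropical zodiac dates: Capricorn from December 22 onward; Aquarius starts January 20
January 16 falls within the Capricorn range

Capricorn


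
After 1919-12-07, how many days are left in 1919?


Day of year: 341 of 365
Remaining = 365 - 341

24 days


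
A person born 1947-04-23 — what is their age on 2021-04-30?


Birth: 1947-04-23
Reference: 2021-04-30
Year difference: 2021 - 1947 = 74

74 years old


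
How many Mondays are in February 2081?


February 2081 has 28 days
Anchor: Jan 1, 2081. With p = 2081 - 1 = 2080: (p + p//4 - p//100 + p//400) mod 7 = (2080 + 520 - 20 + 5) mod 7 = 2585 mod 7 = 2 -> Wednesday (Mon=0 ... Sun=6)
Days before February (Jan): 31; February 1 index = (2 + 31) mod 7 = 5 -> Saturday
First Monday is February 3
Mondays: 3, 10, 17, 24

4 Mondays


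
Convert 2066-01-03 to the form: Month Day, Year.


ISO 2066-01-03 parses as year=2066, month=01, day=03
Month 1 -> January

January 3, 2066


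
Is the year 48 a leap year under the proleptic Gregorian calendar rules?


Gregorian leap year rule: divisible by 4, but not by 100, unless also by 400.
48 is divisible by 4 but not 100 -> leap year

Yes


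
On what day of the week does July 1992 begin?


Target: July 1, 1992
Anchor: Jan 1, 1992. With p = 1992 - 1 = 1991: (p + p//4 - p//100 + p//400) mod 7 = (1991 + 497 - 19 + 4) mod 7 = 2473 mod 7 = 2 -> Wednesday (Mon=0 ... Sun=6)
Days before July (Jan-Jun): 182 days
Weekday index = (2 + 182) mod 7 = 2

Wednesday


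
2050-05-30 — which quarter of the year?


Month: May (month 5)
Q1: Jan-Mar, Q2: Apr-Jun, Q3: Jul-Sep, Q4: Oct-Dec

Q2


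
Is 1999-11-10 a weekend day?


Anchor: Jan 1, 1999. With p = 1999 - 1 = 1998: (p + p//4 - p//100 + p//400) mod 7 = (1998 + 499 - 19 + 4) mod 7 = 2482 mod 7 = 4 -> Friday (Mon=0 ... Sun=6)
Day of year: 314; offset = 313
Weekday index = (4 + 313) mod 7 = 2 -> Wednesday
Weekend days: Saturday, Sunday

No


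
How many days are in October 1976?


October 1976

31 days


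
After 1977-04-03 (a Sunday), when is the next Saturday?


Current: Sunday
Target: Saturday
Days ahead: 6

Next Saturday: 1977-04-09


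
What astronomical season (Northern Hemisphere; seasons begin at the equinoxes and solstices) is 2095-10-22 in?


Date: October 22
Astronomical Autumn (approx.; exact equinox/solstice day varies by year): September 22 to December 20
October 22 falls within the Autumn window

Autumn


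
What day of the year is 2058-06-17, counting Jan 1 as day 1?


Date: June 17, 2058
Days in months 1 through 5: 151
Plus 17 days in June

Day of year: 168


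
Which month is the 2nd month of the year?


Month 2 of 12

February


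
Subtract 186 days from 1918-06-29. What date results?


Start: 1918-06-29, subtract 186 days
Back 29 days from June 29 reaches May 31, 1918 -> 157 left
May 1918 has 31 days -> back to April 30, 1918 -> 126 left
April 1918 has 30 days -> back to March 31, 1918 -> 96 left
March 1918 has 31 days -> back to February 28, 1918 -> 65 left
February 1918 has 28 days -> back to January 31, 1918 -> 37 left
January 1918 has 31 days -> back to December 31, 1917 -> 6 left
December 1917: 31 - 6 = 25 -> lands on December 25

Result: 1917-12-25


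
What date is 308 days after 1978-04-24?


Start: 1978-04-24, add 308 days
April 1978 has 30 days: 30 - 24 = 6 days to April 30 -> 302 left
May 1978 has 31 days -> 271 left
June 1978 has 30 days -> 241 left
July 1978 has 31 days -> 210 left
August 1978 has 31 days -> 179 left
September 1978 has 30 days -> 149 left
October 1978 has 31 days -> 118 left
November 1978 has 30 days -> 88 left
December 1978 has 31 days -> 57 left
January 1979 has 31 days -> 26 left
February 1979: 26 <= 28 -> lands on February 26

Result: 1979-02-26


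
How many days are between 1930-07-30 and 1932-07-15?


From 1930-07-30 to 1932-07-15
1930-07-30: days before July = 31 + 28 + 31 + 30 + 31 + 30 = 181 (1930 is not a leap year); day of year = 181 + 30 = 211
1932-07-15: days before July = 31 + 29 + 31 + 30 + 31 + 30 = 182 (1932 is a leap year); day of year = 182 + 15 = 197
Rest of 1930: 365 - 211 = 154
Full years 1931 (365): 365
Total = 154 + 365 + 197 = 716

716 days


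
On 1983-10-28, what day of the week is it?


Date: October 28, 1983
Anchor: Jan 1, 1983. With p = 1983 - 1 = 1982: (p + p//4 - p//100 + p//400) mod 7 = (1982 + 495 - 19 + 4) mod 7 = 2462 mod 7 = 5 -> Saturday (Mon=0 ... Sun=6)
Days before October (Jan-Sep): 273; offset = 273 + 28 - 1 = 300
Weekday index = (5 + 300) mod 7 = 4

Day of the week: Friday


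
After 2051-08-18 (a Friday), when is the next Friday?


Current: Friday
Target: Friday
Days ahead: 7

Next Friday: 2051-08-25


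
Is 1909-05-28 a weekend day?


Anchor: Jan 1, 1909. With p = 1909 - 1 = 1908: (p + p//4 - p//100 + p//400) mod 7 = (1908 + 477 - 19 + 4) mod 7 = 2370 mod 7 = 4 -> Friday (Mon=0 ... Sun=6)
Day of year: 148; offset = 147
Weekday index = (4 + 147) mod 7 = 4 -> Friday
Weekend days: Saturday, Sunday

No


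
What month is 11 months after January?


January is month 1
1 + 11 = 12

December


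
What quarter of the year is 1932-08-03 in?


Month: August (month 8)
Q1: Jan-Mar, Q2: Apr-Jun, Q3: Jul-Sep, Q4: Oct-Dec

Q3


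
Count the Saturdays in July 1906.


July 1906 has 31 days
Anchor: Jan 1, 1906. With p = 1906 - 1 = 1905: (p + p//4 - p//100 + p//400) mod 7 = (1905 + 476 - 19 + 4) mod 7 = 2366 mod 7 = 0 -> Monday (Mon=0 ... Sun=6)
Days before July (Jan-Jun): 181; July 1 index = (0 + 181) mod 7 = 6 -> Sunday
First Saturday is July 7
Saturdays: 7, 14, 21, 28

4 Saturdays


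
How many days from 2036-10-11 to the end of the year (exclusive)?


Day of year: 285 of 366
Remaining = 366 - 285

81 days


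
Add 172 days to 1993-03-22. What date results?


Start: 1993-03-22, add 172 days
March 1993 has 31 days: 31 - 22 = 9 days to March 31 -> 163 left
April 1993 has 30 days -> 133 left
May 1993 has 31 days -> 102 left
June 1993 has 30 days -> 72 left
July 1993 has 31 days -> 41 left
August 1993 has 31 days -> 10 left
September 1993: 10 <= 30 -> lands on September 10

Result: 1993-09-10


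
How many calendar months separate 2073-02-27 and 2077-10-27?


From February 2073 to October 2077
4 years * 12 = 48 months, plus 8 months = 56

56 months


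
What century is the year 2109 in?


Century = (year - 1) // 100 + 1
= (2109 - 1) // 100 + 1
= 2108 // 100 + 1
= 21 + 1

22nd century


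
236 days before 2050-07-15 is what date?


Start: 2050-07-15, subtract 236 days
Back 15 days from July 15 reaches June 30, 2050 -> 221 left
June 2050 has 30 days -> back to May 31, 2050 -> 191 left
May 2050 has 31 days -> back to April 30, 2050 -> 160 left
April 2050 has 30 days -> back to March 31, 2050 -> 130 left
March 2050 has 31 days -> back to February 28, 2050 -> 99 left
February 2050 has 28 days -> back to January 31, 2050 -> 71 left
January 2050 has 31 days -> back to December 31, 2049 -> 40 left
December 2049 has 31 days -> back to November 30, 2049 -> 9 left
November 2049: 30 - 9 = 21 -> lands on November 21

Result: 2049-11-21


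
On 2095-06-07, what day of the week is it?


Date: June 7, 2095
Anchor: Jan 1, 2095. With p = 2095 - 1 = 2094: (p + p//4 - p//100 + p//400) mod 7 = (2094 + 523 - 20 + 5) mod 7 = 2602 mod 7 = 5 -> Saturday (Mon=0 ... Sun=6)
Days before June (Jan-May): 151; offset = 151 + 7 - 1 = 157
Weekday index = (5 + 157) mod 7 = 1

Day of the week: Tuesday


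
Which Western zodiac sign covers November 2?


Date: November 2
Conventional tropical zodiac dates: Scorpio from October 23 onward; Sagittarius starts November 22
November 2 falls within the Scorpio range

Scorpio


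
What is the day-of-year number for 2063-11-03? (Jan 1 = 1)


Date: November 3, 2063
Days in months 1 through 10: 304
Plus 3 days in November

Day of year: 307


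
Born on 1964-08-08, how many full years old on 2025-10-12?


Birth: 1964-08-08
Reference: 2025-10-12
Year difference: 2025 - 1964 = 61

61 years old


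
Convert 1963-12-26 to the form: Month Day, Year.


ISO 1963-12-26 parses as year=1963, month=12, day=26
Month 12 -> December

December 26, 1963


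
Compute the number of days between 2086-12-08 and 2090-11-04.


From 2086-12-08 to 2090-11-04
2086-12-08: days before December = 31 + 28 + 31 + 30 + 31 + 30 + 31 + 31 + 30 + 31 + 30 = 334 (2086 is not a leap year); day of year = 334 + 8 = 342
2090-11-04: days before November = 31 + 28 + 31 + 30 + 31 + 30 + 31 + 31 + 30 + 31 = 304 (2090 is not a leap year); day of year = 304 + 4 = 308
Rest of 2086: 365 - 342 = 23
Full years 2087 (365), 2088 (366), 2089 (365): 1096
Total = 23 + 1096 + 308 = 1427

1427 days


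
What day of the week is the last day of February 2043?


February 2043 has 28 days
Anchor: Jan 1, 2043. With p = 2043 - 1 = 2042: (p + p//4 - p//100 + p//400) mod 7 = (2042 + 510 - 20 + 5) mod 7 = 2537 mod 7 = 3 -> Thursday (Mon=0 ... Sun=6)
Days before February (Jan): 31; February 1 index = (3 + 31) mod 7 = 6 -> Sunday
Last day offset: 28 - 1 = 27 days
Weekday index = (6 + 27) mod 7 = 5

Saturday, February 28


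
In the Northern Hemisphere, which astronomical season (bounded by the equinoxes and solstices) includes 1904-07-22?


Date: July 22
Astronomical Summer (approx.; exact equinox/solstice day varies by year): June 21 to September 21
July 22 falls within the Summer window

Summer


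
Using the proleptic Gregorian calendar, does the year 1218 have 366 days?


Gregorian leap year rule: divisible by 4, but not by 100, unless also by 400.
1218 is not divisible by 4 -> not a leap year

No


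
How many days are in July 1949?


July 1949

31 days


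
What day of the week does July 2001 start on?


Target: July 1, 2001
Anchor: Jan 1, 2001. With p = 2001 - 1 = 2000: (p + p//4 - p//100 + p//400) mod 7 = (2000 + 500 - 20 + 5) mod 7 = 2485 mod 7 = 0 -> Monday (Mon=0 ... Sun=6)
Days before July (Jan-Jun): 181 days
Weekday index = (0 + 181) mod 7 = 6

Sunday


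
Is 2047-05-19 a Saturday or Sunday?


Anchor: Jan 1, 2047. With p = 2047 - 1 = 2046: (p + p//4 - p//100 + p//400) mod 7 = (2046 + 511 - 20 + 5) mod 7 = 2542 mod 7 = 1 -> Tuesday (Mon=0 ... Sun=6)
Day of year: 139; offset = 138
Weekday index = (1 + 138) mod 7 = 6 -> Sunday
Weekend days: Saturday, Sunday

Yes


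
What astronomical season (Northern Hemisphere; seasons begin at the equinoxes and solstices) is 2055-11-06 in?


Date: November 6
Astronomical Autumn (approx.; exact equinox/solstice day varies by year): September 22 to December 20
November 6 falls within the Autumn window

Autumn


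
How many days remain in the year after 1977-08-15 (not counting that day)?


Day of year: 227 of 365
Remaining = 365 - 227

138 days


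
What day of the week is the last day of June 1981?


June 1981 has 30 days
Anchor: Jan 1, 1981. With p = 1981 - 1 = 1980: (p + p//4 - p//100 + p//400) mod 7 = (1980 + 495 - 19 + 4) mod 7 = 2460 mod 7 = 3 -> Thursday (Mon=0 ... Sun=6)
Days before June (Jan-May): 151; June 1 index = (3 + 151) mod 7 = 0 -> Monday
Last day offset: 30 - 1 = 29 days
Weekday index = (0 + 29) mod 7 = 1

Tuesday, June 30


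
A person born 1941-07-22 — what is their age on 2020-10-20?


Birth: 1941-07-22
Reference: 2020-10-20
Year difference: 2020 - 1941 = 79

79 years old


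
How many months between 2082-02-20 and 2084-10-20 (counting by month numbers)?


From February 2082 to October 2084
2 years * 12 = 24 months, plus 8 months = 32

32 months


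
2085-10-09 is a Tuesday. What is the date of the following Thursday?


Current: Tuesday
Target: Thursday
Days ahead: 2

Next Thursday: 2085-10-11


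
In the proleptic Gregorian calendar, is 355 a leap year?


Gregorian leap year rule: divisible by 4, but not by 100, unless also by 400.
355 is not divisible by 4 -> not a leap year

No


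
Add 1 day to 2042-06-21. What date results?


Start: 2042-06-21, add 1 day
June 2042 has 30 days; 21 + 1 = 22 stays within June

Result: 2042-06-22


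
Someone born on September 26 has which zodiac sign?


Date: September 26
Conventional tropical zodiac dates: Libra from September 23 onward; Scorpio starts October 23
September 26 falls within the Libra range

Libra


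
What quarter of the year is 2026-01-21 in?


Month: January (month 1)
Q1: Jan-Mar, Q2: Apr-Jun, Q3: Jul-Sep, Q4: Oct-Dec

Q1


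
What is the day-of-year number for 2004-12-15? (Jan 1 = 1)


Date: December 15, 2004
Days in months 1 through 11: 335
Plus 15 days in December

Day of year: 350


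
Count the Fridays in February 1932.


February 1932 has 29 days
Anchor: Jan 1, 1932. With p = 1932 - 1 = 1931: (p + p//4 - p//100 + p//400) mod 7 = (1931 + 482 - 19 + 4) mod 7 = 2398 mod 7 = 4 -> Friday (Mon=0 ... Sun=6)
Days before February (Jan): 31; February 1 index = (4 + 31) mod 7 = 0 -> Monday
First Friday is February 5
Fridays: 5, 12, 19, 26

4 Fridays


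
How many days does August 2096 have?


August 2096

31 days


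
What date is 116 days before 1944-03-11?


Start: 1944-03-11, subtract 116 days
Back 11 days from March 11 reaches February 29, 1944 -> 105 left
February 1944 has 29 days -> back to January 31, 1944 -> 76 left
January 1944 has 31 days -> back to December 31, 1943 -> 45 left
December 1943 has 31 days -> back to November 30, 1943 -> 14 left
November 1943: 30 - 14 = 16 -> lands on November 16

Result: 1943-11-16


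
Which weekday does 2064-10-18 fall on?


Date: October 18, 2064
Anchor: Jan 1, 2064. With p = 2064 - 1 = 2063: (p + p//4 - p//100 + p//400) mod 7 = (2063 + 515 - 20 + 5) mod 7 = 2563 mod 7 = 1 -> Tuesday (Mon=0 ... Sun=6)
Days before October (Jan-Sep): 274; offset = 274 + 18 - 1 = 291
Weekday index = (1 + 291) mod 7 = 5

Day of the week: Saturday


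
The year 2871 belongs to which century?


Century = (year - 1) // 100 + 1
= (2871 - 1) // 100 + 1
= 2870 // 100 + 1
= 28 + 1

29th century


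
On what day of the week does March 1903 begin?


Target: March 1, 1903
Anchor: Jan 1, 1903. With p = 1903 - 1 = 1902: (p + p//4 - p//100 + p//400) mod 7 = (1902 + 475 - 19 + 4) mod 7 = 2362 mod 7 = 3 -> Thursday (Mon=0 ... Sun=6)
Days before March (Jan-Feb): 59 days
Weekday index = (3 + 59) mod 7 = 6

Sunday


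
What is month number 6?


Month 6 of 12

June


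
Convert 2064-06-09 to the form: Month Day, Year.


ISO 2064-06-09 parses as year=2064, month=06, day=09
Month 6 -> June

June 9, 2064


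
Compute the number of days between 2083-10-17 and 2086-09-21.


From 2083-10-17 to 2086-09-21
2083-10-17: days before October = 31 + 28 + 31 + 30 + 31 + 30 + 31 + 31 + 30 = 273 (2083 is not a leap year); day of year = 273 + 17 = 290
2086-09-21: days before September = 31 + 28 + 31 + 30 + 31 + 30 + 31 + 31 = 243 (2086 is not a leap year); day of year = 243 + 21 = 264
Rest of 2083: 365 - 290 = 75
Full years 2084 (366), 2085 (365): 731
Total = 75 + 731 + 264 = 1070

1070 days


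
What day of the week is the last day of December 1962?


December 1962 has 31 days
Anchor: Jan 1, 1962. With p = 1962 - 1 = 1961: (p + p//4 - p//100 + p//400) mod 7 = (1961 + 490 - 19 + 4) mod 7 = 2436 mod 7 = 0 -> Monday (Mon=0 ... Sun=6)
Days before December (Jan-Nov): 334; December 1 index = (0 + 334) mod 7 = 5 -> Saturday
Last day offset: 31 - 1 = 30 days
Weekday index = (5 + 30) mod 7 = 0

Monday, December 31


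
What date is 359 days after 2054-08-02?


Start: 2054-08-02, add 359 days
August 2054 has 31 days: 31 - 2 = 29 days to August 31 -> 330 left
September 2054 has 30 days -> 300 left
October 2054 has 31 days -> 269 left
November 2054 has 30 days -> 239 left
December 2054 has 31 days -> 208 left
January 2055 has 31 days -> 177 left
February 2055 has 28 days -> 149 left
March 2055 has 31 days -> 118 left
April 2055 has 30 days -> 88 left
May 2055 has 31 days -> 57 left
June 2055 has 30 days -> 27 left
July 2055: 27 <= 31 -> lands on July 27

Result: 2055-07-27


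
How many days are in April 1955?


April 1955

30 days


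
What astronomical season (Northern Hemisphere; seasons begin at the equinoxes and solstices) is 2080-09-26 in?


Date: September 26
Astronomical Autumn (approx.; exact equinox/solstice day varies by year): September 22 to December 20
September 26 falls within the Autumn window

Autumn


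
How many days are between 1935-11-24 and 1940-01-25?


From 1935-11-24 to 1940-01-25
1935-11-24: days before November = 31 + 28 + 31 + 30 + 31 + 30 + 31 + 31 + 30 + 31 = 304 (1935 is not a leap year); day of year = 304 + 24 = 328
1940-01-25: day of year = 25
Rest of 1935: 365 - 328 = 37
Full years 1936 (366), 1937 (365), 1938 (365), 1939 (365): 1461
Total = 37 + 1461 + 25 = 1523

1523 days
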